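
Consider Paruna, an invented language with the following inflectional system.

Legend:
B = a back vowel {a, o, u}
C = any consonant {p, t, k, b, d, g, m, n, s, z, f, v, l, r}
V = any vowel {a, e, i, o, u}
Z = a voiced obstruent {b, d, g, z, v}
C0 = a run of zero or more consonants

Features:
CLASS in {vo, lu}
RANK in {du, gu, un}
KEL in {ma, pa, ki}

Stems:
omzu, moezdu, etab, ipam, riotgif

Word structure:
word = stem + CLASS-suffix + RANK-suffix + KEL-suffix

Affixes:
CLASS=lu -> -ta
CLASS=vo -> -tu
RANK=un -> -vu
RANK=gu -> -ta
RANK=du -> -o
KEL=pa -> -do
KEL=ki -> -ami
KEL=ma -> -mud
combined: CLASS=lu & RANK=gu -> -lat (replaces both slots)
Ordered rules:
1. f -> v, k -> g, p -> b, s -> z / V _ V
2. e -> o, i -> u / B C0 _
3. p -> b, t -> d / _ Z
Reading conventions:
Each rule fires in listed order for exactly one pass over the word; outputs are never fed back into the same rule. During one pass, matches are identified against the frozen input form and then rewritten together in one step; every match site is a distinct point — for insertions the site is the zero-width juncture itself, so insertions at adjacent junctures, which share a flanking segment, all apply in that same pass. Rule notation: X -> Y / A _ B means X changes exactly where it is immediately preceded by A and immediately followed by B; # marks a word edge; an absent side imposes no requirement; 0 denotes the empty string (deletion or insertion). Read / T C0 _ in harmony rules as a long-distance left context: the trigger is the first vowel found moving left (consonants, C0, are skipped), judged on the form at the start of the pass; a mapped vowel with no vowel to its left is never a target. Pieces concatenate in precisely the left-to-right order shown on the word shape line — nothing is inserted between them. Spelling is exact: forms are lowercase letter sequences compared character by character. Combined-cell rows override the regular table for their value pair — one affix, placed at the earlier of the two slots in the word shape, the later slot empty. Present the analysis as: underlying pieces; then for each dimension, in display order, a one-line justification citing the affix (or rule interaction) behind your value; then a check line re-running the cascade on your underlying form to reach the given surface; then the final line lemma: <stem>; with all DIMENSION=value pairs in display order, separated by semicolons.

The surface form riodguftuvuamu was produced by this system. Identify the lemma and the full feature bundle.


underlying: riotgif-tu-vu-ami
CLASS=vo - signalled by the affix -tu
RANK=un - signalled by the affix -vu
KEL=ki - signalled by the affix -ami
check: riotgiftuvuami -> riotgiftuvuami -> riotguftuvuamu -> riodguftuvuamu
lemma: riotgif; CLASS=vo; RANK=un; KEL=ki


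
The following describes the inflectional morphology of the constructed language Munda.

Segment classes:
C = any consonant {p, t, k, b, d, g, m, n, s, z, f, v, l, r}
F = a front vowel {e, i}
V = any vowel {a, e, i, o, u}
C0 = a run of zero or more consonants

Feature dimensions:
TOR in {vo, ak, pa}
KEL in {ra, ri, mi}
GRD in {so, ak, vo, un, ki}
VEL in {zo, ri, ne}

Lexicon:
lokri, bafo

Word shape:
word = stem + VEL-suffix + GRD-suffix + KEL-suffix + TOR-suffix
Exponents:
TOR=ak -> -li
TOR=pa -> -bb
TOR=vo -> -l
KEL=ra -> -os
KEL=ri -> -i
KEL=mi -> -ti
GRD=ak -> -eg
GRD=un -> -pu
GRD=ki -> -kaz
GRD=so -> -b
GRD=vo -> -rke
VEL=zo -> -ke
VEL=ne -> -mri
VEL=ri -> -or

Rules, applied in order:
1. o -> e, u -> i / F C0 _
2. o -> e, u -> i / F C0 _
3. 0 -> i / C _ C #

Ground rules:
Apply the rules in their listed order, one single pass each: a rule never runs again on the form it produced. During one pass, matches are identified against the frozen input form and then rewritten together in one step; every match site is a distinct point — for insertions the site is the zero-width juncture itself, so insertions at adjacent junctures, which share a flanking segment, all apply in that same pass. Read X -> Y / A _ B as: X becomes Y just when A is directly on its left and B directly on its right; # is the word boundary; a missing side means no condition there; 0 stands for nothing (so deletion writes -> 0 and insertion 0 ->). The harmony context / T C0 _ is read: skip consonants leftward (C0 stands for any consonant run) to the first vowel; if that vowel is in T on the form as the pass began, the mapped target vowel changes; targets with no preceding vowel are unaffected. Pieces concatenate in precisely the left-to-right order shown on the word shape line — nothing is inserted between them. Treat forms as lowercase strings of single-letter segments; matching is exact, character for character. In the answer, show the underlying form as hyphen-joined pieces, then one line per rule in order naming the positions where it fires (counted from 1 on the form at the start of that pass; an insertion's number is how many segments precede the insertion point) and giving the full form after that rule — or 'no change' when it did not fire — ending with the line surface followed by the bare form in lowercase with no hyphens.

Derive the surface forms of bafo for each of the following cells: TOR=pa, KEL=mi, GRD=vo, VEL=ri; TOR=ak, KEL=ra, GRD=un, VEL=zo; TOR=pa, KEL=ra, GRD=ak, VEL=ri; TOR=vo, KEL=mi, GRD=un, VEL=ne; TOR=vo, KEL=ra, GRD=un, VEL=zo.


cell TOR=pa, KEL=mi, GRD=vo, VEL=ri:
underlying: bafo-or-rke-ti-bb
1. o -> e, u -> i / F C0 _: no change
2. o -> e, u -> i / F C0 _: no change
3. 0 -> i / C _ C #: inserts after position(s) 12: bafoorrketibib
surface: bafoorrketibib

cell TOR=ak, KEL=ra, GRD=un, VEL=zo:
underlying: bafo-ke-pu-os-li
1. o -> e, u -> i / F C0 _: fires at position(s) 8: bafokepiosli
2. o -> e, u -> i / F C0 _: fires at position(s) 9: bafokepiesli
3. 0 -> i / C _ C #: no change
surface: bafokepiesli

cell TOR=pa, KEL=ra, GRD=ak, VEL=ri:
underlying: bafo-or-eg-os-bb
1. o -> e, u -> i / F C0 _: fires at position(s) 9: bafooregesbb
2. o -> e, u -> i / F C0 _: no change
3. 0 -> i / C _ C #: inserts after position(s) 11: bafooregesbib
surface: bafooregesbib

cell TOR=vo, KEL=mi, GRD=un, VEL=ne:
underlying: bafo-mri-pu-ti-l
1. o -> e, u -> i / F C0 _: fires at position(s) 9: bafomripitil
2. o -> e, u -> i / F C0 _: no change
3. 0 -> i / C _ C #: no change
surface: bafomripitil

cell TOR=vo, KEL=ra, GRD=un, VEL=zo:
underlying: bafo-ke-pu-os-l
1. o -> e, u -> i / F C0 _: fires at position(s) 8: bafokepiosl
2. o -> e, u -> i / F C0 _: fires at position(s) 9: bafokepiesl
3. 0 -> i / C _ C #: inserts after position(s) 10: bafokepiesil
surface: bafokepiesil


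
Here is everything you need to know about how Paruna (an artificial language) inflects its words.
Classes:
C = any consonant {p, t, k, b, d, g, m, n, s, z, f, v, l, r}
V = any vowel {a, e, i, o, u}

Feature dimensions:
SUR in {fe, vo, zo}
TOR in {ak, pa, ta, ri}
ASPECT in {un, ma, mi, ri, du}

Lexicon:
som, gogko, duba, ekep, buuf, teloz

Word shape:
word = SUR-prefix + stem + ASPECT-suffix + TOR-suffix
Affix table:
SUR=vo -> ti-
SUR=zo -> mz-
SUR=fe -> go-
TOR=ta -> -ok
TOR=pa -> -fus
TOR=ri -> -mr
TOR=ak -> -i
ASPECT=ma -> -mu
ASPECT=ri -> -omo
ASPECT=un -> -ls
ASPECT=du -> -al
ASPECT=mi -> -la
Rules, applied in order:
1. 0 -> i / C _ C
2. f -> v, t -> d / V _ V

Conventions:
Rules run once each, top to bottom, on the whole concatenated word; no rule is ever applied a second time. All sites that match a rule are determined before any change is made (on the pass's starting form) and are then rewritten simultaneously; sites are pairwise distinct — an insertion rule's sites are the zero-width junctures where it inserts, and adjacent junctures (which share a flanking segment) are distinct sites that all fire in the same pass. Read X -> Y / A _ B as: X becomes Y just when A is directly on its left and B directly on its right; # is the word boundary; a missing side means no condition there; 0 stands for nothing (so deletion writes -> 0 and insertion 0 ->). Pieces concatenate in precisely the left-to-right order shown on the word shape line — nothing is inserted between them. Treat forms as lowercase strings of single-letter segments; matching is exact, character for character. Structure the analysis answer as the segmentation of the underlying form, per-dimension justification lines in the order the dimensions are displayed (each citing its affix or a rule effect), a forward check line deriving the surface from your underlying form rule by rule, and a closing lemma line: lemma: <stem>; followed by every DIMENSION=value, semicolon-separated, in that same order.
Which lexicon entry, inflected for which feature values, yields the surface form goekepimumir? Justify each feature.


underlying: go-ekep-mu-mr
SUR=fe - signalled by the affix go-
TOR=ri - signalled by the affix -mr
ASPECT=ma - signalled by the affix -mu
check: goekepmumr -> goekepimumir -> goekepimumir
lemma: ekep; SUR=fe; TOR=ri; ASPECT=ma


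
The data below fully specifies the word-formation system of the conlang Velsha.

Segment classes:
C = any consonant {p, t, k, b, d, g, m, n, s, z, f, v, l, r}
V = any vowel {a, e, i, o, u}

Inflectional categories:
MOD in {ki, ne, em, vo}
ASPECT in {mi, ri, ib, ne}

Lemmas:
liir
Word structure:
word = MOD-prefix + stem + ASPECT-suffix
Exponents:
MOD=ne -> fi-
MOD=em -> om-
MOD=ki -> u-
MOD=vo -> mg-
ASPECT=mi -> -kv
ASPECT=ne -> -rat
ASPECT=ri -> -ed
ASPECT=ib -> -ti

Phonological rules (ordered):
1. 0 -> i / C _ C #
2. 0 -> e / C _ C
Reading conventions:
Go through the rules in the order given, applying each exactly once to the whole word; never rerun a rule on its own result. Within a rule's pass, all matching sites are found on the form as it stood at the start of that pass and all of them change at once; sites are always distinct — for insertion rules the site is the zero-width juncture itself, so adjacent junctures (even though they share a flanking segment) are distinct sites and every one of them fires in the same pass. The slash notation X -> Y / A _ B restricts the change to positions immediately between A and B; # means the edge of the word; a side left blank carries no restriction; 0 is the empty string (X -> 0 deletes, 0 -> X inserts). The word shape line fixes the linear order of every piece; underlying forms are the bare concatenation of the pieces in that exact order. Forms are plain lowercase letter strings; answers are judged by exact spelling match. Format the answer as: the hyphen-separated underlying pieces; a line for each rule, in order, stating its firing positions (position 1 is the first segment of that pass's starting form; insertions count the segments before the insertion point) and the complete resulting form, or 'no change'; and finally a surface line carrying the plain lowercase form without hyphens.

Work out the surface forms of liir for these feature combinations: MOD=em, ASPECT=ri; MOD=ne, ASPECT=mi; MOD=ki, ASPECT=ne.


cell MOD=em, ASPECT=ri:
underlying: om-liir-ed
1. 0 -> i / C _ C #: no change
2. 0 -> e / C _ C: inserts after position(s) 2: omeliired
surface: omeliired

cell MOD=ne, ASPECT=mi:
underlying: fi-liir-kv
1. 0 -> i / C _ C #: inserts after position(s) 7: filiirkiv
2. 0 -> e / C _ C: inserts after position(s) 6: filiirekiv
surface: filiirekiv

cell MOD=ki, ASPECT=ne:
underlying: u-liir-rat
1. 0 -> i / C _ C #: no change
2. 0 -> e / C _ C: inserts after position(s) 5: uliirerat
surface: uliirerat


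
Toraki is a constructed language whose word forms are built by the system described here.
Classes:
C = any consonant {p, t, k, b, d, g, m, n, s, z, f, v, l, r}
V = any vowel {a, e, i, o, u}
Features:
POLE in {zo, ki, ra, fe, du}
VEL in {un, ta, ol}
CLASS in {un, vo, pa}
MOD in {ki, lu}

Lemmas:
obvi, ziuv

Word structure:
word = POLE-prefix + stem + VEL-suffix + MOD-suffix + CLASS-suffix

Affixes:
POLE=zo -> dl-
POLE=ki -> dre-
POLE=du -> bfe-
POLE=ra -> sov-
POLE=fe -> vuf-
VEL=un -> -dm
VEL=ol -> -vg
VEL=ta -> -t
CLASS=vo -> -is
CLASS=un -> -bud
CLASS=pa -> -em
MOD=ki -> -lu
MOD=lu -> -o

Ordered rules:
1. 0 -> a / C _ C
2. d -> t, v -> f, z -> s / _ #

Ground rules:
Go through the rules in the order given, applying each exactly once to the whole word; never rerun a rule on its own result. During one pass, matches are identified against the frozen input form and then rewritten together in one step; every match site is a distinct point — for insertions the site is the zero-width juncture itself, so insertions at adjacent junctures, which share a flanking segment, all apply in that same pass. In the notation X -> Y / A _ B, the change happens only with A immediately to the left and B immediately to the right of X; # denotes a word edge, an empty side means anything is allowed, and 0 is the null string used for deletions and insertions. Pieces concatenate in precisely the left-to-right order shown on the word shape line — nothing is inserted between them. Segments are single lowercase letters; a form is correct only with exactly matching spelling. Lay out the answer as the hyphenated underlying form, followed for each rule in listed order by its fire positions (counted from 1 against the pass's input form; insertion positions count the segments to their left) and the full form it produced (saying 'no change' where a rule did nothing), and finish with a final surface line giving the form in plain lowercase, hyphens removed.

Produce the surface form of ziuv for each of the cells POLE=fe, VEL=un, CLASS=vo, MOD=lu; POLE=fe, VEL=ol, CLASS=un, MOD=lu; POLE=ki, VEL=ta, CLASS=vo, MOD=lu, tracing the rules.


cell POLE=fe, VEL=un, CLASS=vo, MOD=lu:
underlying: vuf-ziuv-dm-o-is
1. 0 -> a / C _ C: inserts after position(s) 3, 7, 8: vufaziuvadamois
2. d -> t, v -> f, z -> s / _ #: no change
surface: vufaziuvadamois

cell POLE=fe, VEL=ol, CLASS=un, MOD=lu:
underlying: vuf-ziuv-vg-o-bud
1. 0 -> a / C _ C: inserts after position(s) 3, 7, 8: vufaziuvavagobud
2. d -> t, v -> f, z -> s / _ #: fires at position(s) 16: vufaziuvavagobut
surface: vufaziuvavagobut

cell POLE=ki, VEL=ta, CLASS=vo, MOD=lu:
underlying: dre-ziuv-t-o-is
1. 0 -> a / C _ C: inserts after position(s) 1, 7: dareziuvatois
2. d -> t, v -> f, z -> s / _ #: no change
surface: dareziuvatois


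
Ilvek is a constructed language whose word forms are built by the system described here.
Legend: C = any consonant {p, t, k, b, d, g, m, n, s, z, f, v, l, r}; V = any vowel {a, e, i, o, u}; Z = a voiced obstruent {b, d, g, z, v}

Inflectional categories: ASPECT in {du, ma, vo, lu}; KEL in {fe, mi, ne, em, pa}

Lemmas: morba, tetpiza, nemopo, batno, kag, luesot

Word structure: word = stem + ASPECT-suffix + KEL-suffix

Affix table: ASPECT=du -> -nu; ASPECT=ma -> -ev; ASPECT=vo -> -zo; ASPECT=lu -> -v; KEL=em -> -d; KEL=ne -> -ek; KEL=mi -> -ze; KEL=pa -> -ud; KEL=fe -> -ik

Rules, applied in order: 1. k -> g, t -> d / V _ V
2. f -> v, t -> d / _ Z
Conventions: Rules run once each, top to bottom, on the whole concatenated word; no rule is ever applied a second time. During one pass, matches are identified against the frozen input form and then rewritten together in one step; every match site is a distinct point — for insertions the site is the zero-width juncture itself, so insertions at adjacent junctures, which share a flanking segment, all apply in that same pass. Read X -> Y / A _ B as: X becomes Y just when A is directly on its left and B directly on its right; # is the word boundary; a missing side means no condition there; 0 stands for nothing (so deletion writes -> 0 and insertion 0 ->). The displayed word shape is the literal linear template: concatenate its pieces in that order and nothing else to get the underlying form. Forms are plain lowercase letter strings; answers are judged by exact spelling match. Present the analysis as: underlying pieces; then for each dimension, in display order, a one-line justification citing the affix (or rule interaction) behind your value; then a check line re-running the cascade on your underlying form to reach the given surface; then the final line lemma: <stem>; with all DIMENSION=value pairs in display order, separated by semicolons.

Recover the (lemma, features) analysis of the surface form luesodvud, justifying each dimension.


underlying: luesot-v-ud
ASPECT=lu - signalled by the affix -v
KEL=pa - signalled by the affix -ud
check: luesotvud -> luesotvud -> luesodvud
lemma: luesot; ASPECT=lu; KEL=pa


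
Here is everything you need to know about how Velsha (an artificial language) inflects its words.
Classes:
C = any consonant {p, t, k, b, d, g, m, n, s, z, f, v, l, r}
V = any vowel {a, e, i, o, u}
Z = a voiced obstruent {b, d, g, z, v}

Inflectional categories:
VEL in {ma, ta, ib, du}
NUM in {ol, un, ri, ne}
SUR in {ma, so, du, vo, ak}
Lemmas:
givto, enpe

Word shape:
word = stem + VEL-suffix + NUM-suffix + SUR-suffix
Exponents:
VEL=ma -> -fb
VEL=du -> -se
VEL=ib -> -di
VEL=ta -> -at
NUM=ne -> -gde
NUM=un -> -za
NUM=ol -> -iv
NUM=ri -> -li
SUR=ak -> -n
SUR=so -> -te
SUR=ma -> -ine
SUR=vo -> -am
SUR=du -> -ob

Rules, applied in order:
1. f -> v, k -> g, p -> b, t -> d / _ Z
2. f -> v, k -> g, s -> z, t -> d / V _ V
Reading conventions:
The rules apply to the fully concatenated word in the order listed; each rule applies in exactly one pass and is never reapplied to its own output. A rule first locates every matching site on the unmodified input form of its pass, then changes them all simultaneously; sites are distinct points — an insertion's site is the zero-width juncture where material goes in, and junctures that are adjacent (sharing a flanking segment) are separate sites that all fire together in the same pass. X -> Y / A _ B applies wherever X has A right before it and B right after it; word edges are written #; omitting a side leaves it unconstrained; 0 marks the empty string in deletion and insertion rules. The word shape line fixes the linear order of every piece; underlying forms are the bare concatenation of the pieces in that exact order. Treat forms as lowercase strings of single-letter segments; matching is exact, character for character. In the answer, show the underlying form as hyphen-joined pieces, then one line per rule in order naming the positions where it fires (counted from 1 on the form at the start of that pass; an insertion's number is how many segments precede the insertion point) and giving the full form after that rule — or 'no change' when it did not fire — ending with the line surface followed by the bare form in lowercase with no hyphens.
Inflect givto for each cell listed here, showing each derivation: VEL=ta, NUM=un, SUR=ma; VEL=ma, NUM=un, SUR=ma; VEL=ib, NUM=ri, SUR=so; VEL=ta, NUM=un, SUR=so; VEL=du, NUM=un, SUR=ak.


cell VEL=ta, NUM=un, SUR=ma:
underlying: givto-at-za-ine
1. f -> v, k -> g, p -> b, t -> d / _ Z: fires at position(s) 7: givtoadzaine
2. f -> v, k -> g, s -> z, t -> d / V _ V: no change
surface: givtoadzaine

cell VEL=ma, NUM=un, SUR=ma:
underlying: givto-fb-za-ine
1. f -> v, k -> g, p -> b, t -> d / _ Z: fires at position(s) 6: givtovbzaine
2. f -> v, k -> g, s -> z, t -> d / V _ V: no change
surface: givtovbzaine

cell VEL=ib, NUM=ri, SUR=so:
underlying: givto-di-li-te
1. f -> v, k -> g, p -> b, t -> d / _ Z: no change
2. f -> v, k -> g, s -> z, t -> d / V _ V: fires at position(s) 10: givtodilide
surface: givtodilide

cell VEL=ta, NUM=un, SUR=so:
underlying: givto-at-za-te
1. f -> v, k -> g, p -> b, t -> d / _ Z: fires at position(s) 7: givtoadzate
2. f -> v, k -> g, s -> z, t -> d / V _ V: fires at position(s) 10: givtoadzade
surface: givtoadzade

cell VEL=du, NUM=un, SUR=ak:
underlying: givto-se-za-n
1. f -> v, k -> g, p -> b, t -> d / _ Z: no change
2. f -> v, k -> g, s -> z, t -> d / V _ V: fires at position(s) 6: givtozezan
surface: givtozezan


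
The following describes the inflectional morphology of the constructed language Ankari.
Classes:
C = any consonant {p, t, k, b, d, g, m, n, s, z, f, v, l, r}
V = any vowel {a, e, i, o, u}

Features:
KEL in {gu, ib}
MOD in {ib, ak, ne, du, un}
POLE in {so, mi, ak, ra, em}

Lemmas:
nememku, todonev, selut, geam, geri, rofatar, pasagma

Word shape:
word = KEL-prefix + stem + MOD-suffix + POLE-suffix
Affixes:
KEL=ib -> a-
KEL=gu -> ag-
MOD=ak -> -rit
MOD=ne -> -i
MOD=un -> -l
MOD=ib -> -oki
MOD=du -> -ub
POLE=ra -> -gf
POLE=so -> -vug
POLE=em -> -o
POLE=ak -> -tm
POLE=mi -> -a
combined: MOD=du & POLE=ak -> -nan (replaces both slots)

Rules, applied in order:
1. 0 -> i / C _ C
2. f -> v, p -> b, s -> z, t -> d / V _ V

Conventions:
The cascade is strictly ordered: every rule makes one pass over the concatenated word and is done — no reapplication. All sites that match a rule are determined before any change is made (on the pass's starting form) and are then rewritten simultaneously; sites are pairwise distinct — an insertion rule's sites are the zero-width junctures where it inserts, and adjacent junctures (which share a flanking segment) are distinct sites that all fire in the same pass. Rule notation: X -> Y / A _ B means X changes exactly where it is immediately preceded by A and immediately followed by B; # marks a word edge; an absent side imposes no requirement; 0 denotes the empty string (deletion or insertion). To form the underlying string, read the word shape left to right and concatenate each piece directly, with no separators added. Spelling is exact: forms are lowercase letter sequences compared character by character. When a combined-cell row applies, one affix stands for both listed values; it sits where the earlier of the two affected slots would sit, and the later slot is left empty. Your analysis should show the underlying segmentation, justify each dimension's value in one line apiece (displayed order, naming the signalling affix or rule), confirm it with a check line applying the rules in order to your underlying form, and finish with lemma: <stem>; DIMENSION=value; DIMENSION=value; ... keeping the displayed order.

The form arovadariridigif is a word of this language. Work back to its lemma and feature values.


underlying: a-rofatar-rit-gf
KEL=ib - signalled by the affix a-
MOD=ak - signalled by the affix -rit
POLE=ra - signalled by the affix -gf
check: arofatarritgf -> arofatariritigif -> arovadariridigif
lemma: rofatar; KEL=ib; MOD=ak; POLE=ra


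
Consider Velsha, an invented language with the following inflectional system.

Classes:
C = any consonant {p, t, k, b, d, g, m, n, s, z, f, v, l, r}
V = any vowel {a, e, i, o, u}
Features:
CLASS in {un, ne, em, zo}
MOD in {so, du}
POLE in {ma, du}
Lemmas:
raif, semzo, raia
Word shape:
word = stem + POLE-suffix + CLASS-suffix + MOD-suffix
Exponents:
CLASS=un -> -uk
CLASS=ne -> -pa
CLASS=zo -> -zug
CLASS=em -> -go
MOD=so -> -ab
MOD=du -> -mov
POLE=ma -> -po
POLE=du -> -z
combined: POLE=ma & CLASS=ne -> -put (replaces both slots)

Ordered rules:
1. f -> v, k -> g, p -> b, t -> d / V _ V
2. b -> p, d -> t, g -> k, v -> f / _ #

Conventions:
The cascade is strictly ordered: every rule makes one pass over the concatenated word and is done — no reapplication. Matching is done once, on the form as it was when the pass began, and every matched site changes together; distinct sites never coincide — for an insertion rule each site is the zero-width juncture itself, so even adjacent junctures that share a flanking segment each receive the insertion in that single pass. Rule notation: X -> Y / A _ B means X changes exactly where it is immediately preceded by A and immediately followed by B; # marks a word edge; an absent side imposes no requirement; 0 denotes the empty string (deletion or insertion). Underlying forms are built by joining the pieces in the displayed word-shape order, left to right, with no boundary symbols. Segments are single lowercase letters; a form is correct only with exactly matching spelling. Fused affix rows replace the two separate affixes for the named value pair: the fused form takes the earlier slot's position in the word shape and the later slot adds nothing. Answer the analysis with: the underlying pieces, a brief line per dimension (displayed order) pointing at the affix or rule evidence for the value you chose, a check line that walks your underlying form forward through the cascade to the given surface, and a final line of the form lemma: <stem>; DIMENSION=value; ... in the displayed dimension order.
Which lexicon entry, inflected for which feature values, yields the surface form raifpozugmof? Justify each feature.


underlying: raif-po-zug-mov
CLASS=zo - signalled by the affix -zug
MOD=du - signalled by the affix -mov
POLE=ma - signalled by the affix -po
check: raifpozugmov -> raifpozugmov -> raifpozugmof
lemma: raif; CLASS=zo; MOD=du; POLE=ma


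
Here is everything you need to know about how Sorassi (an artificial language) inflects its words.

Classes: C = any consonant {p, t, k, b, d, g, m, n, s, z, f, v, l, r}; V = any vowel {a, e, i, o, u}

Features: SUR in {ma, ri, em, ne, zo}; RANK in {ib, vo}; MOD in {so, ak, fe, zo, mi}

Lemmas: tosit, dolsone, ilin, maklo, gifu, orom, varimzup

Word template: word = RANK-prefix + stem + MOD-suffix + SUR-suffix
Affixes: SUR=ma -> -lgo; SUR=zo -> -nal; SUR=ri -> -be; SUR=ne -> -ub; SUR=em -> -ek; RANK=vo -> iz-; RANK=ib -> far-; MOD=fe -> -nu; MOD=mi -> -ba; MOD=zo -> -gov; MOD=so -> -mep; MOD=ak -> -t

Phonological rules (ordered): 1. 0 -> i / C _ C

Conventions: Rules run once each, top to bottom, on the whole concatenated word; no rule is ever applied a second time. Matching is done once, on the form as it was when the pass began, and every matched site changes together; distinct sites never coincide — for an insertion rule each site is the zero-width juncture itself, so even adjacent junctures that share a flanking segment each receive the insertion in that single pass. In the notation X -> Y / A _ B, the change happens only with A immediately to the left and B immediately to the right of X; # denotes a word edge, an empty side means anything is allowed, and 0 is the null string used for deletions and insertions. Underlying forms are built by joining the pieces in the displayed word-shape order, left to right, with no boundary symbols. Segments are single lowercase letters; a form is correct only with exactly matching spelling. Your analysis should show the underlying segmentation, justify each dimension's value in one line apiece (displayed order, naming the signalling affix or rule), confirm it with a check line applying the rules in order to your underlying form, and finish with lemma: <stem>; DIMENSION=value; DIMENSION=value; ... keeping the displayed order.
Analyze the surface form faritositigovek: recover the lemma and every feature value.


underlying: far-tosit-gov-ek
SUR=em - signalled by the affix -ek
RANK=ib - signalled by the affix far-
MOD=zo - signalled by the affix -gov
check: fartositgovek -> faritositigovek
lemma: tosit; SUR=em; RANK=ib; MOD=zo


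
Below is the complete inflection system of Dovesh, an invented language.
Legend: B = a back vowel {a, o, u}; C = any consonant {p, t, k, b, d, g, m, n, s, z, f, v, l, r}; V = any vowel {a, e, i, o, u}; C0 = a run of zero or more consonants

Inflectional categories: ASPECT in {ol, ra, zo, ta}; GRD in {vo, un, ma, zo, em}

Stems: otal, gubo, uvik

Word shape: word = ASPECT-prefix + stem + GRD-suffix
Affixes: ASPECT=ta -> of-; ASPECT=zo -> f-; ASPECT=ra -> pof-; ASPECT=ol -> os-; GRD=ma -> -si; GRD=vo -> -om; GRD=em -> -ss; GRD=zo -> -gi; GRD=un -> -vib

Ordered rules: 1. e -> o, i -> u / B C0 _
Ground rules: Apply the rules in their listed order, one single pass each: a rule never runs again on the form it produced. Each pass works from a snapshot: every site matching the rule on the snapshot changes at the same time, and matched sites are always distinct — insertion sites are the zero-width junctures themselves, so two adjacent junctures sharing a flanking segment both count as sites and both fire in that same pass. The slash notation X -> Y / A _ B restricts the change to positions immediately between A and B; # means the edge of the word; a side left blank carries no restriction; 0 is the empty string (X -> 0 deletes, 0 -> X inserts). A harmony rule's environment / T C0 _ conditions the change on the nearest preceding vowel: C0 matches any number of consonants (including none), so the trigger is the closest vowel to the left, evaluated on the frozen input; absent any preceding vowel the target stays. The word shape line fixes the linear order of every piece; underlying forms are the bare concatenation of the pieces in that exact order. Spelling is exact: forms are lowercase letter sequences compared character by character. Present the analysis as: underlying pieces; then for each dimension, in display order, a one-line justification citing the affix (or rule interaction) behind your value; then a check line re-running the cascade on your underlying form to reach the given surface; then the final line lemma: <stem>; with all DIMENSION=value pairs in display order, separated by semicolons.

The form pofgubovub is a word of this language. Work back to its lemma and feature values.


underlying: pof-gubo-vib
ASPECT=ra - signalled by the affix pof-
GRD=un - signalled by the affix -vib
check: pofgubovib -> pofgubovub
lemma: gubo; ASPECT=ra; GRD=un


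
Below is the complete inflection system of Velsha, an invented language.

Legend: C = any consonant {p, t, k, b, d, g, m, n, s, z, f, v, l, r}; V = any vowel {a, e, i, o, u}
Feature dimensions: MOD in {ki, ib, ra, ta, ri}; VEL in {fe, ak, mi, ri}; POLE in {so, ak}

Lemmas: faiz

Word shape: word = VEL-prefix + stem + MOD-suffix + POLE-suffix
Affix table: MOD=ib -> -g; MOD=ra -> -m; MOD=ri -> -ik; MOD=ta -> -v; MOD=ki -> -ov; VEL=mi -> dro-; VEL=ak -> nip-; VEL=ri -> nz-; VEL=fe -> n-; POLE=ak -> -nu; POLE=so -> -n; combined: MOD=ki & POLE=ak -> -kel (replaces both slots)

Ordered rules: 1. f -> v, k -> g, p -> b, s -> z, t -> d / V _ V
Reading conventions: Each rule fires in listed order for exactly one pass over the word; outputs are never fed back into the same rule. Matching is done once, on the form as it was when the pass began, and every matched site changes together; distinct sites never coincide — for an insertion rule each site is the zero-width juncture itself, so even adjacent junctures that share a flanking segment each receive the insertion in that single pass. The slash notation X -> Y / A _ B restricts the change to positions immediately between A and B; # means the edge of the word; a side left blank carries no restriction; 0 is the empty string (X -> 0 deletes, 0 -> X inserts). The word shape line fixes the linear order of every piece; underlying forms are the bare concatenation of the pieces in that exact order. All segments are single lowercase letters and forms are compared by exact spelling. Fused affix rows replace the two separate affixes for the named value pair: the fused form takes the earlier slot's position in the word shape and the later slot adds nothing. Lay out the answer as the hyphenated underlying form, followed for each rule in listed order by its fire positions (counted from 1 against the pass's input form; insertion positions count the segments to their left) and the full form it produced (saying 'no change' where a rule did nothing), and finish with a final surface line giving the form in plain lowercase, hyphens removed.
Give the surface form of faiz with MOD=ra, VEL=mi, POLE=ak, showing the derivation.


underlying: dro-faiz-m-nu
1. f -> v, k -> g, p -> b, s -> z, t -> d / V _ V: fires at position(s) 4: drovaizmnu
surface: drovaizmnu


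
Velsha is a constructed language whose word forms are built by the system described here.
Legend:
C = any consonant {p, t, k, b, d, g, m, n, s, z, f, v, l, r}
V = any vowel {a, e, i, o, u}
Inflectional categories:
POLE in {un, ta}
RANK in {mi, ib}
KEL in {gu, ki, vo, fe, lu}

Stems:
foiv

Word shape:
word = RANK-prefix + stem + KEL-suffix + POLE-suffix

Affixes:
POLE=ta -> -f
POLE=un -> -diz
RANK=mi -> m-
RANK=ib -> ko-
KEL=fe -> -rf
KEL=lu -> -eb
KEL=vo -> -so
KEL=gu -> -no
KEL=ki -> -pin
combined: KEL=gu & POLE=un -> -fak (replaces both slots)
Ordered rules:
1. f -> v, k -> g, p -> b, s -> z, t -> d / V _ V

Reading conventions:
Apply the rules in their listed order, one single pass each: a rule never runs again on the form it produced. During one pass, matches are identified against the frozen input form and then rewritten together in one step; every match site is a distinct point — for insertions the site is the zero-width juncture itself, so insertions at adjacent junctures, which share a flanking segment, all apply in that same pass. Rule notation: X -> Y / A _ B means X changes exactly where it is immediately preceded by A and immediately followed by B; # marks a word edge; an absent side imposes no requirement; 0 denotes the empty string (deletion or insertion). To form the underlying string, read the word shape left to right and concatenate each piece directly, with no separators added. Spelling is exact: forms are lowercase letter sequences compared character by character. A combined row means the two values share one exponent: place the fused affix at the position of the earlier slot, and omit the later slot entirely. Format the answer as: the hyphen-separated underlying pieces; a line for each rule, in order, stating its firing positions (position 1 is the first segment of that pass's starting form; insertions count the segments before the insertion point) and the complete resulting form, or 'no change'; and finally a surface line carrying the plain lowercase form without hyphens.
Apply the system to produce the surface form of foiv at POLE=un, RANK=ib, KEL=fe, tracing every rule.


underlying: ko-foiv-rf-diz
1. f -> v, k -> g, p -> b, s -> z, t -> d / V _ V: fires at position(s) 3: kovoivrfdiz
surface: kovoivrfdiz


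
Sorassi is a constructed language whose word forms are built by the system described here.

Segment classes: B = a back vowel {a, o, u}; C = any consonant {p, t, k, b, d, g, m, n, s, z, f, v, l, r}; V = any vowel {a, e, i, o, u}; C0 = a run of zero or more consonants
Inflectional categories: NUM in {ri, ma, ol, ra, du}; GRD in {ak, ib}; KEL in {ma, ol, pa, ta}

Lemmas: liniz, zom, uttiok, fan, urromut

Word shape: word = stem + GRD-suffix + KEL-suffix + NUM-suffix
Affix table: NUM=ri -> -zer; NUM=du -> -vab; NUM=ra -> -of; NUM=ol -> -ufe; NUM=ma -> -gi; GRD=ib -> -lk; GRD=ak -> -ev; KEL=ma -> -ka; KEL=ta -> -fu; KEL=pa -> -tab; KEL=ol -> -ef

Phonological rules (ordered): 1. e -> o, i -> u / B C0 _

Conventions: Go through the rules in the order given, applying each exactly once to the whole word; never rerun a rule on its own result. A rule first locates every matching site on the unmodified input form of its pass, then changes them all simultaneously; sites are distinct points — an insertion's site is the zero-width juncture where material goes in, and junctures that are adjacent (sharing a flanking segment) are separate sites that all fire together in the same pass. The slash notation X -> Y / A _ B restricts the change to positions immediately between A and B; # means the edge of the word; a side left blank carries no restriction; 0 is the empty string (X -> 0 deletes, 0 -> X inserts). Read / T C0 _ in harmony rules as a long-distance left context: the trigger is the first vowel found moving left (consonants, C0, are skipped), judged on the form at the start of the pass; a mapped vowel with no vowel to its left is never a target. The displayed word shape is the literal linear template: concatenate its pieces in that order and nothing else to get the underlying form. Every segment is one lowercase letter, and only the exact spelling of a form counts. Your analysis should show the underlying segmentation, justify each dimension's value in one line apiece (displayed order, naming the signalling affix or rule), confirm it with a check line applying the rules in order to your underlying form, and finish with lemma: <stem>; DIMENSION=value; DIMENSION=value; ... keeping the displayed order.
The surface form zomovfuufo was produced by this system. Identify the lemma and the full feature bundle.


underlying: zom-ev-fu-ufe
NUM=ol - signalled by the affix -ufe
GRD=ak - signalled by the affix -ev
KEL=ta - signalled by the affix -fu
check: zomevfuufe -> zomovfuufo
lemma: zom; NUM=ol; GRD=ak; KEL=ta


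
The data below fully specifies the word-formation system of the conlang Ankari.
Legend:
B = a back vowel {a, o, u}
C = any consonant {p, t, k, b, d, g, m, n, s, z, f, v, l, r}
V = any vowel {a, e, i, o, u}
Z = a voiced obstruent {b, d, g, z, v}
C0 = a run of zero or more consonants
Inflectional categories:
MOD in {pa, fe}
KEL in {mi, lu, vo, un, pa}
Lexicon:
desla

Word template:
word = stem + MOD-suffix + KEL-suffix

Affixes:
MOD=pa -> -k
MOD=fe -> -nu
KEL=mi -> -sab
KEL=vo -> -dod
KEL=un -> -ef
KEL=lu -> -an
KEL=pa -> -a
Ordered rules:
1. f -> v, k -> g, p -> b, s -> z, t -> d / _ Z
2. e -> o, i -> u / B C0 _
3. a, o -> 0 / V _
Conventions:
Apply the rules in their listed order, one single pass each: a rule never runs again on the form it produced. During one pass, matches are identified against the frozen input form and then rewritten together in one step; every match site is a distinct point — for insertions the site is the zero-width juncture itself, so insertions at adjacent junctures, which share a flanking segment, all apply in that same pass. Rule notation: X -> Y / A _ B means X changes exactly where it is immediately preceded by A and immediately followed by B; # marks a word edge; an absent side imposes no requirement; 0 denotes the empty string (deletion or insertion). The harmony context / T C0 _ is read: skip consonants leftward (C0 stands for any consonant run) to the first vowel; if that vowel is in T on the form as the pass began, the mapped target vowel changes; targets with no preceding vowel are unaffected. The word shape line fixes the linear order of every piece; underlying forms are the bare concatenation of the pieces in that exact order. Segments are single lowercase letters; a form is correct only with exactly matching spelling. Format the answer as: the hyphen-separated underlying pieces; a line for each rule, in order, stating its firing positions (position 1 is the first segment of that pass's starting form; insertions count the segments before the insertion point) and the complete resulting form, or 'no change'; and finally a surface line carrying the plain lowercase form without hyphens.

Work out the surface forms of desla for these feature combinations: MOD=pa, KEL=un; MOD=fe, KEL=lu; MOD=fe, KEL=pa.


cell MOD=pa, KEL=un:
underlying: desla-k-ef
1. f -> v, k -> g, p -> b, s -> z, t -> d / _ Z: no change
2. e -> o, i -> u / B C0 _: fires at position(s) 7: deslakof
3. a, o -> 0 / V _: no change
surface: deslakof

cell MOD=fe, KEL=lu:
underlying: desla-nu-an
1. f -> v, k -> g, p -> b, s -> z, t -> d / _ Z: no change
2. e -> o, i -> u / B C0 _: no change
3. a, o -> 0 / V _: fires at position(s) 8: deslanun
surface: deslanun

cell MOD=fe, KEL=pa:
underlying: desla-nu-a
1. f -> v, k -> g, p -> b, s -> z, t -> d / _ Z: no change
2. e -> o, i -> u / B C0 _: no change
3. a, o -> 0 / V _: fires at position(s) 8: deslanu
surface: deslanu


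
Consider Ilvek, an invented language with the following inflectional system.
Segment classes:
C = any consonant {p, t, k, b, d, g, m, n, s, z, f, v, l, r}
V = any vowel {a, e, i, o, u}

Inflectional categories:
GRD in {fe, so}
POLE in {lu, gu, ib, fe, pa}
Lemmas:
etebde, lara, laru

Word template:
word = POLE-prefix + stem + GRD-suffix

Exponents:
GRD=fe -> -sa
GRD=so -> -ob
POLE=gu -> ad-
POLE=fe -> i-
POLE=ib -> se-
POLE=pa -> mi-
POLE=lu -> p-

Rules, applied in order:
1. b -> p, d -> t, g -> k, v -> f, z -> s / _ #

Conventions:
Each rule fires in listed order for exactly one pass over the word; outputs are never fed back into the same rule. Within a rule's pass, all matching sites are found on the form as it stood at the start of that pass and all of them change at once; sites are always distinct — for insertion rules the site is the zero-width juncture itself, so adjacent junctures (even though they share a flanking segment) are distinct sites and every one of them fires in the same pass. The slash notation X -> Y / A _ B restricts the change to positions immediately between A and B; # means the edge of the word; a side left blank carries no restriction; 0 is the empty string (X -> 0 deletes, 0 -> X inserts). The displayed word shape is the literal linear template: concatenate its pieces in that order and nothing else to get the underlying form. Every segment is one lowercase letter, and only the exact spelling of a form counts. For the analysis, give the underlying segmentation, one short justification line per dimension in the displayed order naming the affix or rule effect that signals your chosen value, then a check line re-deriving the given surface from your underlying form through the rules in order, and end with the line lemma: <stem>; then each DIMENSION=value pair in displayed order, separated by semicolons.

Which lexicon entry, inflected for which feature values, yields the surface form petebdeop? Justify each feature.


underlying: p-etebde-ob
GRD=so - signalled by the affix -ob
POLE=lu - signalled by the affix p-
check: petebdeob -> petebdeop
lemma: etebde; GRD=so; POLE=lu
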